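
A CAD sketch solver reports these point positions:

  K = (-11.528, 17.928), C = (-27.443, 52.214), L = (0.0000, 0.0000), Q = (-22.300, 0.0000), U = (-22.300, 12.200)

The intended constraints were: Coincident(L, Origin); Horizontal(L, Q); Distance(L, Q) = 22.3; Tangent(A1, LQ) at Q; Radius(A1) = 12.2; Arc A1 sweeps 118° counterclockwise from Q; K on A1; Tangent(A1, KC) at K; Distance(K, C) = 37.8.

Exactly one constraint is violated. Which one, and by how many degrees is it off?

Tangent(A1, KC) at K — off by 3.10°.

L = (0.00, 0.00) ✓; L.y = 0.00, Q.y = 0.00 ✓; |LQ| = 22.30 ✓; ∠(UQ, QL) = 90.00° ✓; |UQ| = 12.20 ✓; bearing(U→K) − bearing(U→Q) = 118.0° ✓; |UK| = 12.20 ✓; ∠(UK, KC) = 93.10° ✗; |KC| = 37.80 ✓.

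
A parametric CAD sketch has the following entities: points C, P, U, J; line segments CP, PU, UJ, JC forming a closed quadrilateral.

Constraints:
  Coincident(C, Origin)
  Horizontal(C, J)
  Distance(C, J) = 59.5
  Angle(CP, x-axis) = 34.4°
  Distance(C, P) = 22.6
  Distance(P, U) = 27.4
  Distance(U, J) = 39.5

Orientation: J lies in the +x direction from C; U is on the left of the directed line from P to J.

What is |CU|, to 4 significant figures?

49.71

C is at the origin; CJ is horizontal with |CJ| = 59.5 and J in +x, so J = (59.5, 0). CP runs at 34.4° with |CP| = 22.6, so P = (18.65, 12.77). U is determined by |PU| = 27.4 and |UJ| = 39.5 together: it lies at the intersection of circle(P, 27.4) and circle(J, 39.5). With |PJ| = 42.80, the foot of the radical line on PJ is 11.94 from P and the perpendicular offset is √(27.4² − 11.94²) = 24.66. Taking the left-of-PJ solution: U = (37.40, 32.74).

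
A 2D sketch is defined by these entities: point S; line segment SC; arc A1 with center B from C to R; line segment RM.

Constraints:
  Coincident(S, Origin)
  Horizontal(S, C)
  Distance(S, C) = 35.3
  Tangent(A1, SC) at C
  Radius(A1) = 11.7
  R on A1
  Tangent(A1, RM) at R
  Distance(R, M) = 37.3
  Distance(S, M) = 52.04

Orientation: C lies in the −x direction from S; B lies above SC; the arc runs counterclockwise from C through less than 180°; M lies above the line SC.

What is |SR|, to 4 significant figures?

25.95

S is at the origin; SC is horizontal with |SC| = 35.3 and C on the −x side, so C = (-35.30, 0.000). Since A1 is tangent to SC there, BC ⟂ SC, so B = C + (0, 11.7) = (-35.30, 11.70). Since BR ⟂ RM (tangency), |BM| = √(11.7² + 37.3²) = 39.09 regardless of where R sits on A1. So M lies on both circle(S, 52.04) and circle(B, 39.09); the above-SC intersection is M = (-20.44, 47.86). R is the foot of the tangent from M: R = (-23.64, 10.70).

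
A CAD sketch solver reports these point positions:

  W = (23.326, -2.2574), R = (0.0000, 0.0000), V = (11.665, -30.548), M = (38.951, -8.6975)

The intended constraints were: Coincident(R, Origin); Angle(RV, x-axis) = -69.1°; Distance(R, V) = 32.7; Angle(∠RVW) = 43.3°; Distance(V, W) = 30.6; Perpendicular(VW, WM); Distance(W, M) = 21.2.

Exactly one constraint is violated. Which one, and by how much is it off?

Distance(W, M) = 21.2 — off by 4.30.

R = (0.00, 0.00) ✓; RV at -69.10° ✓; |RV| = 32.70 ✓; ∠RVW = 43.30° ✓; |VW| = 30.60 ✓; ∠(VW, WM) = 90.00° ✓; |WM| = 16.90 ✗.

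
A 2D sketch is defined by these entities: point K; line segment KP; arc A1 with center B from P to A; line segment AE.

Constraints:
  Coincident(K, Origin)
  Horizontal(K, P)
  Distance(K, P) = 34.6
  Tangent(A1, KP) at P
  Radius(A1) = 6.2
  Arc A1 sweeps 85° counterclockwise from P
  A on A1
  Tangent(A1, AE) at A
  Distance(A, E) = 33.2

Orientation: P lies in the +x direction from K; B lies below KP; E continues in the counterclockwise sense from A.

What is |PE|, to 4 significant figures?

39.78

K is at the origin; KP is horizontal with |KP| = 34.6 and P on the +x side, so P = (34.60, 0.000). Tangency of A1 to KP means the radius BP is perpendicular to KP, so B = P + (0, -6.2) = (34.60, -6.200). On A1, P sits at bearing 90° from B; an 85° counterclockwise sweep puts A at bearing 175°, so A = B + 6.2·(cos 175°, sin 175°) = (28.42, -5.660). A1 meets AE tangentially, so BA is at right angles to AE, so AE runs along (−sin 175°, cos 175°); with |AE| = 33.2, E = (25.53, -38.73). Then |PE| = |E − P| = 39.78.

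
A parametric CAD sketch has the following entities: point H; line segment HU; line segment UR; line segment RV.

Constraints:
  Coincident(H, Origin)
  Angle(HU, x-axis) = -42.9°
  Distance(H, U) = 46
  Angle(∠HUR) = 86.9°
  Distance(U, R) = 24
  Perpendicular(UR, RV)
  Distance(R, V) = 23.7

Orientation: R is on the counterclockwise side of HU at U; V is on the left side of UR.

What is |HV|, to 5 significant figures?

30.937

H is at the origin; HU runs at -42.9° with length 46.0, so U = 46.0·(cos -42.9°, sin -42.9°) = (33.697, -31.313). ∠HUR = 86.9°, so UR runs at -42.9° + (180° − 86.9°) = 50.200° from the x-axis; with |UR| = 24.0, R = U + 24.0·(cos 50.200°, sin 50.200°) = (49.060, -12.874). UR is perpendicular to RV; with |RV| = 23.7 on the left of UR, V = R + 23.7·(-0.76828, 0.64011) = (30.851, 2.2962). Then |HV| = |V − H| = 30.937.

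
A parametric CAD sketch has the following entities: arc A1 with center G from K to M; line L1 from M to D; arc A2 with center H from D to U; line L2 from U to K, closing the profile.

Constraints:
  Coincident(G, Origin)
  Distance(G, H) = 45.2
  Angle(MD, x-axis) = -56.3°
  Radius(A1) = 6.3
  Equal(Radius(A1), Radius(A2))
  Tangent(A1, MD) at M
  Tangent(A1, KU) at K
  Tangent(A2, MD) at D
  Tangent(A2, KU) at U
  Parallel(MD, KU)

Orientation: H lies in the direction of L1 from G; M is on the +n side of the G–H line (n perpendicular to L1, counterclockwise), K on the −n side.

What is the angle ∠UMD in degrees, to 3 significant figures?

15.6°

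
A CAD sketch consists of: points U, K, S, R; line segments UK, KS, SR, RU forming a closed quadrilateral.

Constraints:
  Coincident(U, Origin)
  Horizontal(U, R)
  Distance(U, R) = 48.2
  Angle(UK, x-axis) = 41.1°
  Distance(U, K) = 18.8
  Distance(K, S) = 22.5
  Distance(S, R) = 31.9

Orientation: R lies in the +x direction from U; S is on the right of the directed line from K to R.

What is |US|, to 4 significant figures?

20.39

Checks: |KS| = 22.50 ✓; |SR| = 31.90 ✓.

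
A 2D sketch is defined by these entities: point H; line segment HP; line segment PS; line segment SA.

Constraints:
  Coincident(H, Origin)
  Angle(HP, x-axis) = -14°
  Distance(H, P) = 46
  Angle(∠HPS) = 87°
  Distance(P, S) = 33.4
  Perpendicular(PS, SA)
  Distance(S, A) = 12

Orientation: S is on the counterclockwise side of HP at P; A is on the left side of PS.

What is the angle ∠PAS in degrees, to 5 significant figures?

70.238°

H is at the origin; HP runs at -14.0° with length 46.0, so P = 46.0·(cos -14.0°, sin -14.0°) = (44.634, -11.128). ∠HPS = 87.0°, so PS runs at -14.0° + (180° − 87.0°) = 79.000° from the x-axis; with |PS| = 33.4, S = P + 33.4·(cos 79.000°, sin 79.000°) = (51.007, 21.658). The perpendicularity gives SA at right angles to PS; with |SA| = 12.0 on the left of PS, A = S + 12.0·(-0.98163, 0.19081) = (39.227, 23.948). Then cos ∠PAS = AP·AS / (|AP||AS|), giving 70.238°.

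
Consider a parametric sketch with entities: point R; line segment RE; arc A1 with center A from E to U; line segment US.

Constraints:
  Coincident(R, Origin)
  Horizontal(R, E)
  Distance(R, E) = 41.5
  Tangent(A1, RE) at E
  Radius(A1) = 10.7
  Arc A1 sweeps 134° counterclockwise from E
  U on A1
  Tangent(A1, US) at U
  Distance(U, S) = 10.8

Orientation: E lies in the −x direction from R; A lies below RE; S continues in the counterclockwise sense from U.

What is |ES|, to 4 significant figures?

25.90

R is at the origin; RE is horizontal with |RE| = 41.5 and E on the −x side, so E = (-41.50, 0.000). Since A1 is tangent to RE there, AE ⟂ RE, so A = E + (0, -10.7) = (-41.50, -10.70). On A1, E sits at bearing 90° from A; a 134° counterclockwise sweep puts U at bearing 224°, so U = A + 10.7·(cos 224°, sin 224°) = (-49.20, -18.13). Tangency of A1 to US means the radius AU is perpendicular to US, so US runs along (−sin 224°, cos 224°); with |US| = 10.8, S = (-41.69, -25.90). Then |ES| = |S − E| = 25.90.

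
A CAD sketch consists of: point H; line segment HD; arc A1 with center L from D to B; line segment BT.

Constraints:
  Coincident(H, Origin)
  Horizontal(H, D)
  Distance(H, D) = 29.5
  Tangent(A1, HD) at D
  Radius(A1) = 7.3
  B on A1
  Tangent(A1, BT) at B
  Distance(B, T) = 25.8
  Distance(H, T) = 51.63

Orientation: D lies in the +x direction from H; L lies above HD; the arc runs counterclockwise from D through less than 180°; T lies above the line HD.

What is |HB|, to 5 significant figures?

37.215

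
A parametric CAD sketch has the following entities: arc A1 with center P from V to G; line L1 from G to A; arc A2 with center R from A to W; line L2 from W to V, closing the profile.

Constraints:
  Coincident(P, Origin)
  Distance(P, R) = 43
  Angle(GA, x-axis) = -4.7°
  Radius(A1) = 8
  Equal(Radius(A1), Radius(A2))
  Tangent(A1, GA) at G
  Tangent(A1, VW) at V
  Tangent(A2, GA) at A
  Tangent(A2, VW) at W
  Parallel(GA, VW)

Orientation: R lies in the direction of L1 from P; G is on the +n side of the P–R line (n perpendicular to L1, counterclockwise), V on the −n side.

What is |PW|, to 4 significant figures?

43.74

Tangency of A1 to both parallel lines with radius 8.0 puts G and V at P ± 8.0·n: G = (0.6555, 7.973), V = (-0.6555, -7.973). Equal radii place A and W the same way about R: A = R + 8.0·n = (43.51, 4.450), W = R − 8.0·n = (42.20, -11.50). Then |PW| = |W − P| = 43.74.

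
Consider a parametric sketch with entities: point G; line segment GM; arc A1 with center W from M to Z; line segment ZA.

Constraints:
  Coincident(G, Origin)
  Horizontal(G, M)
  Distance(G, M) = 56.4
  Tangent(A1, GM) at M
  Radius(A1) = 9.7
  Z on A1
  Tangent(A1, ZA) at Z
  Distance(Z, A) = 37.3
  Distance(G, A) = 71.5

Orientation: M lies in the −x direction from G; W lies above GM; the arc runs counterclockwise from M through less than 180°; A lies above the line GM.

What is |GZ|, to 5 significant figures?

48.170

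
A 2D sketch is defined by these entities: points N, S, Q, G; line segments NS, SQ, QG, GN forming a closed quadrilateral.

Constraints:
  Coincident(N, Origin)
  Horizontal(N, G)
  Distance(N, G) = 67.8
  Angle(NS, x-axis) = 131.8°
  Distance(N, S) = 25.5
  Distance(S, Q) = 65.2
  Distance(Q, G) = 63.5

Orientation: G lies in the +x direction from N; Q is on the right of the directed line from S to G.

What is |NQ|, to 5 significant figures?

40.482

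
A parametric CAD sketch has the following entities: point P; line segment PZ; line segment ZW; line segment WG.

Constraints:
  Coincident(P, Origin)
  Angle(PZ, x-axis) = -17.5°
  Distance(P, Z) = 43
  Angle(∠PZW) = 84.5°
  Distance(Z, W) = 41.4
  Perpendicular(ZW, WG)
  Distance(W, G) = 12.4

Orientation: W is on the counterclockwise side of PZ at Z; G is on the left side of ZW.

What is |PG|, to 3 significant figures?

48.1

P is at the origin; PZ runs at -17.5° with length 43.0, so Z = 43.0·(cos -17.5°, sin -17.5°) = (41.0, -12.9). ∠PZW = 84.5°, so ZW runs at -17.5° + (180° − 84.5°) = 78.0° from the x-axis; with |ZW| = 41.4, W = Z + 41.4·(cos 78.0°, sin 78.0°) = (49.6, 27.6). ZW is perpendicular to WG; with |WG| = 12.4 on the left of ZW, G = W + 12.4·(-0.978, 0.208) = (37.5, 30.1). Then |PG| = |G − P| = 48.1.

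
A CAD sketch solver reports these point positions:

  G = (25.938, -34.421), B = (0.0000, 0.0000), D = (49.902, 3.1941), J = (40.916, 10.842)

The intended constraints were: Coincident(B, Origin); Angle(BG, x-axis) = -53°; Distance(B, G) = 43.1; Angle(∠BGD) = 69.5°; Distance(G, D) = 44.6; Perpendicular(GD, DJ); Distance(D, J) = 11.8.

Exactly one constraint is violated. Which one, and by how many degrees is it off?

Perpendicular(GD, DJ) — off by 7.90°.

B = (0.00, 0.00) ✓; BG at -53.00° ✓; |BG| = 43.10 ✓; ∠BGD = 69.50° ✓; |GD| = 44.60 ✓; ∠(GD, DJ) = 82.10° ✗; |DJ| = 11.80 ✓.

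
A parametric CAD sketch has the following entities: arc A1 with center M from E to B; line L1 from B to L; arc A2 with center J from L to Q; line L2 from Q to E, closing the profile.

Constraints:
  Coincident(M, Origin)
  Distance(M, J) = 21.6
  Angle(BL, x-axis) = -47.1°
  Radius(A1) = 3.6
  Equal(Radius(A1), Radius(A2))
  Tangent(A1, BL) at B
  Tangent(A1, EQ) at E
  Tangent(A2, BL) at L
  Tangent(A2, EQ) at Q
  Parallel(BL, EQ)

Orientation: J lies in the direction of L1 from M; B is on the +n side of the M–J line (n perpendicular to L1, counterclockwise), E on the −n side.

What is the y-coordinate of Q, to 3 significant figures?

-18.3

The slot axis is L1's direction at -47.1°, so u = (cos -47.1°, sin -47.1°) = (0.681, -0.733) and n = (−sin -47.1°, cos -47.1°) = (0.733, 0.681). M is at the origin and J lies 21.6 along u from M, so J = 21.6·u = (14.7, -15.8). Tangency of A1 to both parallel lines with radius 3.6 puts B and E at M ± 3.6·n: B = (2.64, 2.45), E = (-2.64, -2.45). Equal radii place L and Q the same way about J: L = J + 3.6·n = (17.3, -13.4), Q = J − 3.6·n = (12.1, -18.3). So Q.y = -18.3.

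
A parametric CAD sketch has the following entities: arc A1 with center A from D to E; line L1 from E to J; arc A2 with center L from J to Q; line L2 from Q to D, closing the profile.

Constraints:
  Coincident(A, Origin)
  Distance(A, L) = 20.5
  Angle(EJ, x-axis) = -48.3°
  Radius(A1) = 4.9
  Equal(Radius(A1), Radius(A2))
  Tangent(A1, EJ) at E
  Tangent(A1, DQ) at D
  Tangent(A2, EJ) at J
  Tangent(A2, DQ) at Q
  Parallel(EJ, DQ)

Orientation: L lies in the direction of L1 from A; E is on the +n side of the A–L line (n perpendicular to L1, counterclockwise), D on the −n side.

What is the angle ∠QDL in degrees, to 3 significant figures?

13.4°

The slot axis is L1's direction at -48.3°, so u = (cos -48.3°, sin -48.3°) = (0.665, -0.747) and n = (−sin -48.3°, cos -48.3°) = (0.747, 0.665). A is at the origin and L lies 20.5 along u from A, so L = 20.5·u = (13.6, -15.3). Tangency of A1 to both parallel lines with radius 4.9 puts E and D at A ± 4.9·n: E = (3.66, 3.26), D = (-3.66, -3.26). Equal radii place J and Q the same way about L: J = L + 4.9·n = (17.3, -12.0), Q = L − 4.9·n = (9.98, -18.6). Then cos ∠QDL = DQ·DL / (|DQ||DL|), giving 13.4°.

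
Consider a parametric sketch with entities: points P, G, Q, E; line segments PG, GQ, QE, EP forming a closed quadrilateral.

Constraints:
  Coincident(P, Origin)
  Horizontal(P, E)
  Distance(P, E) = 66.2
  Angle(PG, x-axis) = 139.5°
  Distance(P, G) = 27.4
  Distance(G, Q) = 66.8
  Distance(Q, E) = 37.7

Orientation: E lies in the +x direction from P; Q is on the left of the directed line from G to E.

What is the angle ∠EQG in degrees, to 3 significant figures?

113°

Checks: |GQ| = 66.80 ✓; |QE| = 37.70 ✓.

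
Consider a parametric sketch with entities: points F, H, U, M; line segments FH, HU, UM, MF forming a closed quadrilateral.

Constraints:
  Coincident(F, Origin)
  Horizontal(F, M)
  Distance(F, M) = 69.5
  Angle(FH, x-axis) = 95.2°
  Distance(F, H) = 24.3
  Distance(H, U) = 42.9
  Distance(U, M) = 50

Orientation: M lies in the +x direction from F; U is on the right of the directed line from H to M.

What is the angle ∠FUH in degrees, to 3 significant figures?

27.7°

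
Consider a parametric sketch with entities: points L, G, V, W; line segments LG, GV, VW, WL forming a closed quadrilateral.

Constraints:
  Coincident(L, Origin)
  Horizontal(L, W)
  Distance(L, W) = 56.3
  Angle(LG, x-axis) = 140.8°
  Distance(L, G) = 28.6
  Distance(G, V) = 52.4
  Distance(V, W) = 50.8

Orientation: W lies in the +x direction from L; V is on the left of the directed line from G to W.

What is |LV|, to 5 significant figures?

47.551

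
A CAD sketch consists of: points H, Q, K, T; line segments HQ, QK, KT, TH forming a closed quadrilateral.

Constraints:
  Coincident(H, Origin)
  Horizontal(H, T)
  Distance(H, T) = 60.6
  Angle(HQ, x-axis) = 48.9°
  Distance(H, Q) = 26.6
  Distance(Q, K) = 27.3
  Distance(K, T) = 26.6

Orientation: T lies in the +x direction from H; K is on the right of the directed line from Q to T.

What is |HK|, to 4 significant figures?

34.09

H is at the origin; HT is horizontal with |HT| = 60.6 and T in +x, so T = (60.6, 0). HQ runs at 48.9° with |HQ| = 26.6, so Q = (17.49, 20.04). K is determined by |QK| = 27.3 and |KT| = 26.6 together: it lies at the intersection of circle(Q, 27.3) and circle(T, 26.6). With |QT| = 47.55, the foot of the radical line on QT is 24.17 from Q and the perpendicular offset is √(27.3² − 24.17²) = 12.69. Taking the right-of-QT solution: K = (34.05, -1.655).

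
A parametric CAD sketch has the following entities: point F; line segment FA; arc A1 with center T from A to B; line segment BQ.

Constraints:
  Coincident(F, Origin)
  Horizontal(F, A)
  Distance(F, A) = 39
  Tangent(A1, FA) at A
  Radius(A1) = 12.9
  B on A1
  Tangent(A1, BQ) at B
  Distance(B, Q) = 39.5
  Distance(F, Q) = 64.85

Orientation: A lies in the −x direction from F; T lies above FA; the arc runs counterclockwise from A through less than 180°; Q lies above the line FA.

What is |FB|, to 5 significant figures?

30.824

F is at the origin; FA is horizontal with |FA| = 39.0 and A on the −x side, so A = (-39.000, 0.0000). Since A1 is tangent to FA there, TA ⟂ FA, so T = A + (0, 12.9) = (-39.000, 12.900). Since TB ⟂ BQ (tangency), |TQ| = √(12.9² + 39.5²) = 41.553 regardless of where B sits on A1. So Q lies on both circle(F, 64.85) and circle(T, 41.553); the above-FA intersection is Q = (-35.453, 54.301). B is the foot of the tangent from Q: B = (-26.440, 15.843).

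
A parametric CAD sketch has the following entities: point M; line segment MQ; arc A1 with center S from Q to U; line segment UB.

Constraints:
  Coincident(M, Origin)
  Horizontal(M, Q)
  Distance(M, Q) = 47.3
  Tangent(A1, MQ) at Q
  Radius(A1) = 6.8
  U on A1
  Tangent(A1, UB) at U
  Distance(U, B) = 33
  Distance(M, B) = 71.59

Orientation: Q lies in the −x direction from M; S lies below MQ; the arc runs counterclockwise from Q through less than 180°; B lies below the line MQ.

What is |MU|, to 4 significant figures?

54.21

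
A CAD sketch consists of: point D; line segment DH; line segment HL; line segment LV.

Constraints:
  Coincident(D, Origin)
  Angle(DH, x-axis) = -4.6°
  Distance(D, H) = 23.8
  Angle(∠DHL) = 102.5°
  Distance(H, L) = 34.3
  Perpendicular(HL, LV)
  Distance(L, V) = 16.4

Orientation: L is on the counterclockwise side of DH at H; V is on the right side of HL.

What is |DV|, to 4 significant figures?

55.92

D is at the origin; DH runs at -4.6° with length 23.8, so H = 23.8·(cos -4.6°, sin -4.6°) = (23.72, -1.909). ∠DHL = 102.5°, so HL runs at -4.6° + (180° − 102.5°) = 72.90° from the x-axis; with |HL| = 34.3, L = H + 34.3·(cos 72.90°, sin 72.90°) = (33.81, 30.87). The perpendicularity gives LV at right angles to HL; with |LV| = 16.4 on the right of HL, V = L + 16.4·(0.9558, -0.2940) = (49.48, 26.05). Then |DV| = |V − D| = 55.92.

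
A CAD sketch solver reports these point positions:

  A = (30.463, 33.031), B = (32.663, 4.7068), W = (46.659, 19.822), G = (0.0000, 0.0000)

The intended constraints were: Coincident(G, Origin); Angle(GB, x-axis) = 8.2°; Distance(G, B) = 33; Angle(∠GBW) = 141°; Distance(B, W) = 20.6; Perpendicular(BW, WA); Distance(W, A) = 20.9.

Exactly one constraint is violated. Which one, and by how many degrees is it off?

Perpendicular(BW, WA) — off by 3.60°.

G = (0.00, 0.00) ✓; GB at 8.200° ✓; |GB| = 33.00 ✓; ∠GBW = 141.0° ✓; |BW| = 20.60 ✓; ∠(BW, WA) = 93.60° ✗; |WA| = 20.90 ✓.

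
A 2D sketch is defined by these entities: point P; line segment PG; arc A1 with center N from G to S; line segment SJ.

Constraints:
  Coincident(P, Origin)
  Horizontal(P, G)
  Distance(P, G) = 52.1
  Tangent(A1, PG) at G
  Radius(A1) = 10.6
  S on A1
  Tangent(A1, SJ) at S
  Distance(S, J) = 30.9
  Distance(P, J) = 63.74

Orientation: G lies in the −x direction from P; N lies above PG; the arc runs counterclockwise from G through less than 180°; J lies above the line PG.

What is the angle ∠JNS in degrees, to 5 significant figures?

71.066°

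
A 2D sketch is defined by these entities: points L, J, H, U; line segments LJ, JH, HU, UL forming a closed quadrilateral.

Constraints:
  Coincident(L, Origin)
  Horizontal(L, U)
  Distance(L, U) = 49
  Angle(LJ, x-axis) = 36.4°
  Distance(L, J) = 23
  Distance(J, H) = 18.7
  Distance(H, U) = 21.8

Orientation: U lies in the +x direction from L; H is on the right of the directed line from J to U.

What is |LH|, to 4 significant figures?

27.53

L is at the origin; L and U share the same y with |LU| = 49.0 and U in +x, so U = (49.0, 0). LJ runs at 36.4° with |LJ| = 23.0, so J = (18.51, 13.65). H is determined by |JH| = 18.7 and |HU| = 21.8 together: it lies at the intersection of circle(J, 18.7) and circle(U, 21.8). With |JU| = 33.40, the foot of the radical line on JU is 14.82 from J and the perpendicular offset is √(18.7² − 14.82²) = 11.40. Taking the right-of-JU solution: H = (27.38, -2.814).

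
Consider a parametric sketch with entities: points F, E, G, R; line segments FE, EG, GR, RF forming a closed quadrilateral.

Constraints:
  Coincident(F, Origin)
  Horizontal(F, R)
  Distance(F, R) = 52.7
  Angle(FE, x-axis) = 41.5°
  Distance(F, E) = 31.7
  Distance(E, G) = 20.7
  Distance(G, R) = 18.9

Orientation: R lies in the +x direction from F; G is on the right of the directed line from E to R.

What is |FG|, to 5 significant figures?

34.185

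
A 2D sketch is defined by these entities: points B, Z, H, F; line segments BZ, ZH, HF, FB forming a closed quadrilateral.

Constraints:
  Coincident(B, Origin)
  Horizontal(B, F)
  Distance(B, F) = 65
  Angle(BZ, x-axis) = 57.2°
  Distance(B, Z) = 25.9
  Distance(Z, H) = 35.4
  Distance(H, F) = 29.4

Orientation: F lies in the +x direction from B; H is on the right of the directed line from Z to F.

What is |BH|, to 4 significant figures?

36.65

B is at the origin; BF is horizontal with |BF| = 65.0 and F in +x, so F = (65.0, 0). BZ runs at 57.2° with |BZ| = 25.9, so Z = (14.03, 21.77). H is determined by |ZH| = 35.4 and |HF| = 29.4 together: it lies at the intersection of circle(Z, 35.4) and circle(F, 29.4). With |ZF| = 55.42, the foot of the radical line on ZF is 31.22 from Z and the perpendicular offset is √(35.4² − 31.22²) = 16.69. Taking the right-of-ZF solution: H = (36.19, -5.839).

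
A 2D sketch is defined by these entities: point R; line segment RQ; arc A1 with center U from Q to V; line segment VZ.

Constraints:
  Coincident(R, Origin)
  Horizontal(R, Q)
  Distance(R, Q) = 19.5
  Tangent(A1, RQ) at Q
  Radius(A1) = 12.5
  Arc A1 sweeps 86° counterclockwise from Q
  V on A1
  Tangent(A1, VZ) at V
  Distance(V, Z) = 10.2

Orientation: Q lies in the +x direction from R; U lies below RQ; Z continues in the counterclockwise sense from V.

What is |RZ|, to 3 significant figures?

22.7

R is at the origin; RQ is horizontal with |RQ| = 19.5 and Q on the +x side, so Q = (19.5, 0.00). Tangency of A1 to RQ means the radius UQ is perpendicular to RQ, so U = Q + (0, -12.5) = (19.5, -12.5). On A1, Q sits at bearing 90° from U; an 86° counterclockwise sweep puts V at bearing 176°, so V = U + 12.5·(cos 176°, sin 176°) = (7.03, -11.6). Since A1 is tangent to VZ there, UV ⟂ VZ, so VZ runs along (−sin 176°, cos 176°); with |VZ| = 10.2, Z = (6.32, -21.8). Then |RZ| = |Z − R| = 22.7.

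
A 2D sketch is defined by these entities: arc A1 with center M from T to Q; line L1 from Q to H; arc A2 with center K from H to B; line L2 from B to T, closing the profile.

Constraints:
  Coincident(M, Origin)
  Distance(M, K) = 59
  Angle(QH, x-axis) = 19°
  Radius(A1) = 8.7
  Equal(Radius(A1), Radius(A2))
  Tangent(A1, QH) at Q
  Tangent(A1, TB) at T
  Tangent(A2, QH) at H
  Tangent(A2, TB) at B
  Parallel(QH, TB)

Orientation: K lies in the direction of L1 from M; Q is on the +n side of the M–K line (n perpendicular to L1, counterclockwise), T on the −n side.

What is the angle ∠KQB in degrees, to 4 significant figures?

8.043°

The slot axis is L1's direction at 19.0°, so u = (cos 19.0°, sin 19.0°) = (0.9455, 0.3256) and n = (−sin 19.0°, cos 19.0°) = (-0.3256, 0.9455). M is at the origin and K lies 59.0 along u from M, so K = 59.0·u = (55.79, 19.21). Tangency of A1 to both parallel lines with radius 8.7 puts Q and T at M ± 8.7·n: Q = (-2.832, 8.226), T = (2.832, -8.226). Equal radii place H and B the same way about K: H = K + 8.7·n = (52.95, 27.43), B = K − 8.7·n = (58.62, 10.98). Then cos ∠KQB = QK·QB / (|QK||QB|), giving 8.043°.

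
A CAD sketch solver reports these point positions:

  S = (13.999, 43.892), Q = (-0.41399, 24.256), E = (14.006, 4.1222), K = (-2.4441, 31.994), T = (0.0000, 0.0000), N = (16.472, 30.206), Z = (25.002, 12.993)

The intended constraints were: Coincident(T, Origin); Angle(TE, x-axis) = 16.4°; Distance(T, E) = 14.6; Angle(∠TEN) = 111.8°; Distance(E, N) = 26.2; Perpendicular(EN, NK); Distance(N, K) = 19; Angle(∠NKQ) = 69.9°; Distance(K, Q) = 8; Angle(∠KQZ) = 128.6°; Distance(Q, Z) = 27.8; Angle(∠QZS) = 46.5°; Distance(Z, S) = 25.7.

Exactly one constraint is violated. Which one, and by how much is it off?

Distance(Z, S) = 25.7 — off by 7.10.

T = (0.00, 0.00) ✓; TE at 16.40° ✓; |TE| = 14.60 ✓; ∠TEN = 111.8° ✓; |EN| = 26.20 ✓; ∠(EN, NK) = 90.00° ✓; |NK| = 19.00 ✓; ∠NKQ = 69.90° ✓; |KQ| = 8.000 ✓; ∠KQZ = 128.6° ✓; |QZ| = 27.80 ✓; ∠QZS = 46.50° ✓; |ZS| = 32.80 ✗.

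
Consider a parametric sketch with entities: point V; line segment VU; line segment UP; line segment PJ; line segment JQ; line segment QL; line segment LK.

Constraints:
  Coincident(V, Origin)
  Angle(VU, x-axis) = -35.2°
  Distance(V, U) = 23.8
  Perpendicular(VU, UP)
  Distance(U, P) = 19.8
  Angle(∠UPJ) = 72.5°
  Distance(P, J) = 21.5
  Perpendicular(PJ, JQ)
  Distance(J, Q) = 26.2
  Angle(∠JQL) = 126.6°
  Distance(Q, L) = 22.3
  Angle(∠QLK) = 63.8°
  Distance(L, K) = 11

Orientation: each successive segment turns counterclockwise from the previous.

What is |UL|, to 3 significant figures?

20.7

V is at the origin; VU runs at -35.2° with length 23.8, so U = (19.4, -13.7). VU ⟂ UP, so UP runs at 54.8°; with |UP| = 19.8, P = (30.9, 2.46). ∠UPJ = 72.5° gives PJ at 162° from the x-axis; with |PJ| = 21.5, J = (10.4, 9.00). PJ is perpendicular to JQ, so JQ runs at -108°; with |JQ| = 26.2, Q = (2.41, -16.0). ∠JQL = 126.6° gives QL at -54.3° from the x-axis; with |QL| = 22.3, L = (15.4, -34.1). Then |UL| = |L − U| = 20.7.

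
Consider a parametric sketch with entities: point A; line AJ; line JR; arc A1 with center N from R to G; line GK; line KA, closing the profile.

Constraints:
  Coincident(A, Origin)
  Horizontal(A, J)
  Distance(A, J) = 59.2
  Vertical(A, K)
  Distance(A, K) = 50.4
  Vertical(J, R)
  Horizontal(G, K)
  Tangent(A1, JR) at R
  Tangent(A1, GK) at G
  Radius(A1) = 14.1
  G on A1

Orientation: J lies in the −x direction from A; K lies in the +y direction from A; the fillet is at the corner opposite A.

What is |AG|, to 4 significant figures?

67.63

A is at the origin; AJ is horizontal with |AJ| = 59.2 and J on the −x side, so J = (-59.20, 0.000). AK is vertical with |AK| = 50.4 and K on the +y side, so K = (0.000, 50.40). The virtual corner opposite A is at (-59.20, 50.40). Tangency of A1 to JR means the radius NR is perpendicular to JR and A1 meets GK tangentially, so NG is at right angles to GK, with radius 14.1, so the center N sits 14.1 in from both sides at N = (-45.10, 36.30). That places the tangent points at R = (-59.20, 36.30) on JR and G = (-45.10, 50.40) on GK. Then |AG| = |G − A| = 67.63.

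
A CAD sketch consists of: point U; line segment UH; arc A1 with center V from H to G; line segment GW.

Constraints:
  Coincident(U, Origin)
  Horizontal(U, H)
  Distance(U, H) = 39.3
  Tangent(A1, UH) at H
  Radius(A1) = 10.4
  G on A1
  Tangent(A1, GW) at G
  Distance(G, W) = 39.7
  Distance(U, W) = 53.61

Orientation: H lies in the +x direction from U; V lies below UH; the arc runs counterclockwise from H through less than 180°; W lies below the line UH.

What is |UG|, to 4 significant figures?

30.35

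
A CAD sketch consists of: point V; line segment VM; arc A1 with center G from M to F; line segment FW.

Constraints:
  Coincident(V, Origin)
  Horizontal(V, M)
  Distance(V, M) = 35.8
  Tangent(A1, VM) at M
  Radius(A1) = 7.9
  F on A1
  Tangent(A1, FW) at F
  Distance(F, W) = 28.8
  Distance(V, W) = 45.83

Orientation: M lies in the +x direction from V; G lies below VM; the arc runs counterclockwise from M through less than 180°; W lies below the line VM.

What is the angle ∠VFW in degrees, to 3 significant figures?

105°

V is at the origin; VM is horizontal with |VM| = 35.8 and M on the +x side, so M = (35.8, 0.00). Tangency of A1 to VM means the radius GM is perpendicular to VM, so G = M + (0, -7.9) = (35.8, -7.90). Since GF ⟂ FW (tangency), |GW| = √(7.9² + 28.8²) = 29.9 regardless of where F sits on A1. So W lies on both circle(V, 45.83) and circle(G, 29.9); the below-VM intersection is W = (27.6, -36.6). F is the foot of the tangent from W: F = (27.9, -7.81).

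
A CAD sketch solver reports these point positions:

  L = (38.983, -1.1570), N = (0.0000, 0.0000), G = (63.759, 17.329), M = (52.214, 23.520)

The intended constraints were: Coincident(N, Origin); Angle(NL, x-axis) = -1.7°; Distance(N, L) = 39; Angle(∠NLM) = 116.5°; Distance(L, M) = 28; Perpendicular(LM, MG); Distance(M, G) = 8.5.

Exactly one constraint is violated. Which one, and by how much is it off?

Distance(M, G) = 8.5 — off by 4.60.

N = (0.00, 0.00) ✓; NL at -1.700° ✓; |NL| = 39.00 ✓; ∠NLM = 116.5° ✓; |LM| = 28.00 ✓; ∠(LM, MG) = 90.00° ✓; |MG| = 13.10 ✗.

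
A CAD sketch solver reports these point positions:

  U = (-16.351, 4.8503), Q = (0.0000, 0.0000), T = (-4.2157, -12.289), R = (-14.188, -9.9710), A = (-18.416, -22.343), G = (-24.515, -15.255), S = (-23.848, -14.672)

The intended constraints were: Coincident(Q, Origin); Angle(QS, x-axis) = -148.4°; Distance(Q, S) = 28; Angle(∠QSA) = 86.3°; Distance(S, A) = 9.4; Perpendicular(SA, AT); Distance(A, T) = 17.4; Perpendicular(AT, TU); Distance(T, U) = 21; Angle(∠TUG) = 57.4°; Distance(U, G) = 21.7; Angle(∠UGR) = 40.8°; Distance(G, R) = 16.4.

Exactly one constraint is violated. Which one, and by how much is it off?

Distance(G, R) = 16.4 — off by 4.80.

Q = (0.00, 0.00) ✓; QS at -148.4° ✓; |QS| = 28.00 ✓; ∠QSA = 86.30° ✓; |SA| = 9.400 ✓; ∠(SA, AT) = 90.00° ✓; |AT| = 17.40 ✓; ∠(AT, TU) = 90.00° ✓; |TU| = 21.00 ✓; ∠TUG = 57.40° ✓; |UG| = 21.70 ✓; ∠UGR = 40.80° ✓; |GR| = 11.60 ✗.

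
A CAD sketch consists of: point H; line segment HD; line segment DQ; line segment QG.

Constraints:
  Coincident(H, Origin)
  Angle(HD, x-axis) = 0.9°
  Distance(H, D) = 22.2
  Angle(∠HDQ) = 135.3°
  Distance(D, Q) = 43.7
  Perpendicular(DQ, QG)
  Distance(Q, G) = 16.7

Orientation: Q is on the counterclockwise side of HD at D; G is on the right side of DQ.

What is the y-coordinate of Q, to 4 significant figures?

31.57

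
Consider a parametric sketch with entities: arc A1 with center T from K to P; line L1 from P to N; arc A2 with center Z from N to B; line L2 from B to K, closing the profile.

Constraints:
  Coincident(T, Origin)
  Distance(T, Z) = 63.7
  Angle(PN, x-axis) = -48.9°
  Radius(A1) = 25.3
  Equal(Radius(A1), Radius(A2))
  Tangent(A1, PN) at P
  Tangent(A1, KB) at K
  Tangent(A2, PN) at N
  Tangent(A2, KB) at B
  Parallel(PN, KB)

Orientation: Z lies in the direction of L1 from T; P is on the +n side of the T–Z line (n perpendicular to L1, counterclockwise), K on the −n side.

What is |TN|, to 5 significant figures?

68.540

The slot axis is L1's direction at -48.9°, so u = (cos -48.9°, sin -48.9°) = (0.65738, -0.75356) and n = (−sin -48.9°, cos -48.9°) = (0.75356, 0.65738). T is at the origin and Z lies 63.7 along u from T, so Z = 63.7·u = (41.875, -48.002). Tangency of A1 to both parallel lines with radius 25.3 puts P and K at T ± 25.3·n: P = (19.065, 16.632), K = (-19.065, -16.632). Equal radii place N and B the same way about Z: N = Z + 25.3·n = (60.940, -31.370), B = Z − 25.3·n = (22.810, -64.634). Then |TN| = |N − T| = 68.540.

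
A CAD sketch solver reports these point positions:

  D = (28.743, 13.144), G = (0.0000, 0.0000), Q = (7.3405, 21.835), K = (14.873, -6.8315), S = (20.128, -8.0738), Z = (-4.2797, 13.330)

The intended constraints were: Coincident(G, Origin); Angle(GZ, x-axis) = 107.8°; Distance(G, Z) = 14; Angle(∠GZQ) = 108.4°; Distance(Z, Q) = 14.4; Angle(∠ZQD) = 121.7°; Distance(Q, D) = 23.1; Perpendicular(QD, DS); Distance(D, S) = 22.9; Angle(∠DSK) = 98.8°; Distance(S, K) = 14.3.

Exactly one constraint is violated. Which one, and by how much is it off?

Distance(S, K) = 14.3 — off by 8.90.

G = (0.00, 0.00) ✓; GZ at 107.8° ✓; |GZ| = 14.00 ✓; ∠GZQ = 108.4° ✓; |ZQ| = 14.40 ✓; ∠ZQD = 121.7° ✓; |QD| = 23.10 ✓; ∠(QD, DS) = 90.00° ✓; |DS| = 22.90 ✓; ∠DSK = 98.80° ✓; |SK| = 5.400 ✗.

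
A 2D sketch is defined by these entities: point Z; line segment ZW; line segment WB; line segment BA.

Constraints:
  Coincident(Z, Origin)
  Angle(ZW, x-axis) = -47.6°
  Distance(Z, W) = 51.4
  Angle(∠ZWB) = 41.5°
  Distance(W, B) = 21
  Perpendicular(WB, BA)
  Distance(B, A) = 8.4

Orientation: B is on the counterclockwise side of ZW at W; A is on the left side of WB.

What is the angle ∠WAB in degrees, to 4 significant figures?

68.20°

Z is at the origin; ZW runs at -47.6° with length 51.4, so W = 51.4·(cos -47.6°, sin -47.6°) = (34.66, -37.96). ∠ZWB = 41.5°, so WB runs at -47.6° + (180° − 41.5°) = 90.90° from the x-axis; with |WB| = 21.0, B = W + 21.0·(cos 90.90°, sin 90.90°) = (34.33, -16.96). WB is perpendicular to BA; with |BA| = 8.4 on the left of WB, A = B + 8.4·(-0.9999, -0.01571) = (25.93, -17.09). Then cos ∠WAB = AW·AB / (|AW||AB|), giving 68.20°.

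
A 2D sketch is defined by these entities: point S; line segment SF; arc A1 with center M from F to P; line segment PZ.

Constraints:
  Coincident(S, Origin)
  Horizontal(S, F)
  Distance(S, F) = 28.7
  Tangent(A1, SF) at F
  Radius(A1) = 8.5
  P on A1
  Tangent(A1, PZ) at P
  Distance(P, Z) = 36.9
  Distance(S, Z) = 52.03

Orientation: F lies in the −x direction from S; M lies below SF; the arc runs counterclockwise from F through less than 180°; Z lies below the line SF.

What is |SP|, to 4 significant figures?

38.42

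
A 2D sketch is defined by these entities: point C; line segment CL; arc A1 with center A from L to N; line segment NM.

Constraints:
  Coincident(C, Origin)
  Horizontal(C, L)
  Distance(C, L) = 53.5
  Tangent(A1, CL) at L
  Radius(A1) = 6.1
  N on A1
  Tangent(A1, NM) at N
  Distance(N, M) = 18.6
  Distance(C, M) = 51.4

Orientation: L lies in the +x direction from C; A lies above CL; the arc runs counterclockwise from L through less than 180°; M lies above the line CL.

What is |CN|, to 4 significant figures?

58.90

C is at the origin; CL is horizontal with |CL| = 53.5 and L on the +x side, so L = (53.50, 0.000). A1 meets CL tangentially, so AL is at right angles to CL, so A = L + (0, 6.1) = (53.50, 6.100). Since AN ⟂ NM (tangency), |AM| = √(6.1² + 18.6²) = 19.57 regardless of where N sits on A1. So M lies on both circle(C, 51.4) and circle(A, 19.57); the above-CL intersection is M = (45.48, 23.95). N is the foot of the tangent from M: N = (58.01, 10.21).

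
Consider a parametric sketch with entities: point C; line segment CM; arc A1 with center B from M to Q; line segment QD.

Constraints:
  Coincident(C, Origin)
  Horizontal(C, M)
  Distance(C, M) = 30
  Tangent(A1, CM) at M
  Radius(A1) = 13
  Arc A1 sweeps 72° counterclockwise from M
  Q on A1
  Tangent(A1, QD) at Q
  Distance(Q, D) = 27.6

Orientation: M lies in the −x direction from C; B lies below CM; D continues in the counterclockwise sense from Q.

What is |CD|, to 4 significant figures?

61.90

On A1, M sits at bearing 90° from B; a 72° counterclockwise sweep puts Q at bearing 162°, so Q = B + 13.0·(cos 162°, sin 162°) = (-42.36, -8.983). Tangency of A1 to QD means the radius BQ is perpendicular to QD, so QD runs along (−sin 162°, cos 162°); with |QD| = 27.6, D = (-50.89, -35.23). Then |CD| = |D − C| = 61.90.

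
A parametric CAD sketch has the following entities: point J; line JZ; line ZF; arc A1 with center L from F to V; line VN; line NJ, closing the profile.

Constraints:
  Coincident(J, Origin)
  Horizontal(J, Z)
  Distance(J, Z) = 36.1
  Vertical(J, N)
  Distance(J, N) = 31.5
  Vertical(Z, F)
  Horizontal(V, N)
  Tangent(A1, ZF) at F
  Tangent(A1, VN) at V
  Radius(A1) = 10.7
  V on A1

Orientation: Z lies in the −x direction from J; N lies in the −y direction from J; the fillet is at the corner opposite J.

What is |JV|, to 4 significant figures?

40.46

J is at the origin; JZ is horizontal with |JZ| = 36.1 and Z on the −x side, so Z = (-36.10, 0.000). J and N share the same x with |JN| = 31.5 and N on the −y side, so N = (0.000, -31.50). The virtual corner opposite J is at (-36.10, -31.50). The tangent condition forces LF to be normal to ZF and the tangent condition forces LV to be normal to VN, with radius 10.7, so the center L sits 10.7 in from both sides at L = (-25.40, -20.80). That places the tangent points at F = (-36.10, -20.80) on ZF and V = (-25.40, -31.50) on VN. Then |JV| = |V − J| = 40.46.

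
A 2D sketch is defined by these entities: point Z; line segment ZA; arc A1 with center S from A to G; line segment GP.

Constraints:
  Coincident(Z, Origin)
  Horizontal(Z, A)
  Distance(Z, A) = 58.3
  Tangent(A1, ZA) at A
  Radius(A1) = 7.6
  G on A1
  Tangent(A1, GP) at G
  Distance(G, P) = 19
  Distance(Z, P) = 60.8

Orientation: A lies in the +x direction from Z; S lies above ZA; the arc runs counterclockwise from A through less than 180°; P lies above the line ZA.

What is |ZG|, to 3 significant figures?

65.7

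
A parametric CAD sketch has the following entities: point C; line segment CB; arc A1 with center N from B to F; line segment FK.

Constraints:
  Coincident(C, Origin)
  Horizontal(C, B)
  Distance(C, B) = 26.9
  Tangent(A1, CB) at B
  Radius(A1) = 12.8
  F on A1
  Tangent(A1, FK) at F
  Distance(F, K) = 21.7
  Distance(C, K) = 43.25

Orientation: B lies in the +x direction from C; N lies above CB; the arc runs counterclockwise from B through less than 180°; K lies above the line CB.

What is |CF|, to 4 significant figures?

42.19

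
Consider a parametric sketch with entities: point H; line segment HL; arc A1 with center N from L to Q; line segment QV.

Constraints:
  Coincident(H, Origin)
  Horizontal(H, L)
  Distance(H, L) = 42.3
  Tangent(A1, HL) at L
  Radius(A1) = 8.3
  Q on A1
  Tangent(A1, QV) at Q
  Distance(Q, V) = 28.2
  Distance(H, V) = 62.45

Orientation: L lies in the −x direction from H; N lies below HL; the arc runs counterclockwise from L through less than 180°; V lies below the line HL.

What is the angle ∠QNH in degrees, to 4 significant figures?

168.7°

Checks: |NQ| = 8.300 ✓; ∠(NQ, QV) = 90.00° ✓; |QV| = 28.20 ✓; |HV| = 62.45 ✓.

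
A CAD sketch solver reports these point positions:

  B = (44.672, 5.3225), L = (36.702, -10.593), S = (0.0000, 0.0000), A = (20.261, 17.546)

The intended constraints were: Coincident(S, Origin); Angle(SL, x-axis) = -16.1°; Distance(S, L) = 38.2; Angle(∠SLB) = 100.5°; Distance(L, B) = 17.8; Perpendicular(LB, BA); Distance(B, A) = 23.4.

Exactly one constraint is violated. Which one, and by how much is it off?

Distance(B, A) = 23.4 — off by 3.90.

S = (0.00, 0.00) ✓; SL at -16.10° ✓; |SL| = 38.20 ✓; ∠SLB = 100.5° ✓; |LB| = 17.80 ✓; ∠(LB, BA) = 90.00° ✓; |BA| = 27.30 ✗.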